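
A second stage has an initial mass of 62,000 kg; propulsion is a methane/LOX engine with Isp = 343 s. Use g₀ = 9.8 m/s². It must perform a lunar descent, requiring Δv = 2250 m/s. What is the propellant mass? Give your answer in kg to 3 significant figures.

v_e = Isp · g₀ = 343 × 9.8 = 3361.4 m/s.
Rocket equation: m₀/m_f = exp(Δv / v_e) = exp(2250 / 3361.4) = exp(0.6694) = 1.9530.
m_f = 62,000 / 1.9530 = 31,746 kg, so propellant = m₀ − m_f = 62,000 − 31,746 = 30,254 kg.

propellant mass ≈ 30300 kg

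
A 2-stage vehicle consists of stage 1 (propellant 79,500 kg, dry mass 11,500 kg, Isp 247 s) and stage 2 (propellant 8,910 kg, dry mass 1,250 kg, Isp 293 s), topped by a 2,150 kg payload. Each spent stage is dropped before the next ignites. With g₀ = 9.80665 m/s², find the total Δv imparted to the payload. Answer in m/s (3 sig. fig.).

Δv ≈ 7250 m/s

Ignition mass of stage 1 = 79,500+11,500 + 8,910+1,250 + 2,150 = 103,310 kg.
Stage 1: m₀ = 103,310 kg, m_f = 103,310 − 79,500 = 23,810 kg; Δv = 247×9.80665×ln(4.339) = 2422.2×1.4676 ≈ 3555 m/s.
Stage 2: m₀ = 12,310 kg, m_f = 12,310 − 8,910 = 3,400 kg; Δv = 293×9.80665×ln(3.621) = 2873.3×1.2866 ≈ 3697 m/s.
Total Δv = 3555 + 3697 = 7252 m/s.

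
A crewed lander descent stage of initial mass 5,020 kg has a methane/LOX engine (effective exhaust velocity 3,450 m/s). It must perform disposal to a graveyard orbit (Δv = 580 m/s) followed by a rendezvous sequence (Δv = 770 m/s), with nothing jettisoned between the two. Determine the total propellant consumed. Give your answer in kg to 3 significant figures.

total propellant consumed ≈ 1630 kg

After the first burn: m = 5020 × exp(−580/3450.0) = 5020 × 0.84526 = 4,243.21 kg.
After the second burn: m = 4,243.21 × exp(−770/3450.0) = 4,243.21 × 0.79996 = 3,394.4 kg.
Total propellant = m₀ − m_final = 5020 − 3,394.4 = 1,625.6 kg.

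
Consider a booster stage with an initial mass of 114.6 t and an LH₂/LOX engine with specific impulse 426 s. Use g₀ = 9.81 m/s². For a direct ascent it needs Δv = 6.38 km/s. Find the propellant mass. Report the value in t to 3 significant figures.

v_e = Isp · g₀ = 426 × 9.81 = 4179.1 m/s.
Using Δv = v_e ln(m₀/m_f): m₀/m_f = exp(Δv / v_e) = exp(6380 / 4179.1) = exp(1.5267) = 4.6028.
m_f = 114.6 / 4.6028 = 24.8979 t, so propellant = m₀ − m_f = 114.6 − 24.8979 = 89.7021 t.

propellant mass ≈ 89.7 t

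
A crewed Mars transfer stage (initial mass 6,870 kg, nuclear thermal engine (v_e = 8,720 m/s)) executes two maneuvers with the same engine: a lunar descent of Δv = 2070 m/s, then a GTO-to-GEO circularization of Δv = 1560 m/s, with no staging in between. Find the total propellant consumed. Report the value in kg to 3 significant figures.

After the first burn: m = 6870 × exp(−2070/8720.0) = 6870 × 0.78869 = 5,418.3 kg.
After the second burn: m = 5,418.3 × exp(−1560/8720.0) = 5,418.3 × 0.83619 = 4,530.73 kg.
Total propellant = m₀ − m_final = 6870 − 4,530.73 = 2,339.27 kg.

total propellant consumed ≈ 2340 kg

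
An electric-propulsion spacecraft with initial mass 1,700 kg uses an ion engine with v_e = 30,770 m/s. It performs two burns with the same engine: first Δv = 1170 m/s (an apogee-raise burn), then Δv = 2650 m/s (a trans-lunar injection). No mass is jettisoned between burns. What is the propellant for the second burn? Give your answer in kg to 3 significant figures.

After the first burn: m = 1700 × exp(−1170/30770.0) = 1700 × 0.96269 = 1,636.57 kg.
After the second burn: m = 1,636.57 × exp(−2650/30770.0) = 1,636.57 × 0.91748 = 1,501.52 kg.
Second-burn propellant = 1,636.57 − 1,501.52 = 135.05 kg.

propellant for the second burn ≈ 135 kg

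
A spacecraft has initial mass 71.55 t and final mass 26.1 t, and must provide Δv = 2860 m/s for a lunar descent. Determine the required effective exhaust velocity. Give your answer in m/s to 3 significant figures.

v_e ≈ 2840 m/s

ln(m₀/m_f) = ln(71550/26100) = ln(2.741) = 1.0085.
Rocket equation: v_e = Δv / ln(m₀/m_f) = 2860 / 1.0085 = 2836.0 m/s.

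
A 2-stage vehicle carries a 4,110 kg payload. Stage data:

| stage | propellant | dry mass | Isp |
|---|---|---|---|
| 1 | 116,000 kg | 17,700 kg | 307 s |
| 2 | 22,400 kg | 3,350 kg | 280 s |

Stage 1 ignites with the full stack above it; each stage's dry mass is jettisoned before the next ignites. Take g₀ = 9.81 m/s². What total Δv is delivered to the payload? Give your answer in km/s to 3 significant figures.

Ignition mass of stage 1 = 116,000+17,700 + 22,400+3,350 + 4,110 = 163,560 kg.
Stage 1: m₀ = 163,560 kg, m_f = 163,560 − 116,000 = 47,560 kg; Δv = 307×9.81×ln(3.439) = 3011.7×1.2352 ≈ 3720 m/s.
Stage 2: m₀ = 29,860 kg, m_f = 29,860 − 22,400 = 7,460 kg; Δv = 280×9.81×ln(4.003) = 2746.8×1.3870 ≈ 3810 m/s.
Total Δv = 3720 + 3810 = 7530 m/s.

Δv ≈ 7.53 km/s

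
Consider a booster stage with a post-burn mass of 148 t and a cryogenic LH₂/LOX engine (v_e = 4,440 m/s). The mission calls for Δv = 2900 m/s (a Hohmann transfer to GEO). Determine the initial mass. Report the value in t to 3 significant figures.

Using Δv = v_e ln(m₀/m_f): m₀/m_f = exp(Δv / v_e) = exp(2900 / 4440.0) = exp(0.6532) = 1.9216.
m₀ = m_f × 1.9216 = 148 × 1.9216 = 284.397 t.

initial mass ≈ 284 t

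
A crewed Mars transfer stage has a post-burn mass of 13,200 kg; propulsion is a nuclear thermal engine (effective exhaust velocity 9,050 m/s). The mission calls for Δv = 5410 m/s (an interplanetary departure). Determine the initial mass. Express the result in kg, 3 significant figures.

From the ideal rocket equation, m₀/m_f = exp(Δv / v_e) = exp(5410 / 9050.0) = exp(0.5978) = 1.8181.
m₀ = m_f × 1.8181 = 13,200 × 1.8181 = 23,998.9 kg.

initial mass ≈ 24000 kg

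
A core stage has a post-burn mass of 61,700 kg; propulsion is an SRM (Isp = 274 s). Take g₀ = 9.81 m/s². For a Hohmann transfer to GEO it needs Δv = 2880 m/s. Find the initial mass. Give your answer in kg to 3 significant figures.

v_e = Isp · g₀ = 274 × 9.81 = 2687.9 m/s.
Rocket equation: m₀/m_f = exp(Δv / v_e) = exp(2880 / 2687.9) = exp(1.0715) = 2.9196.
m₀ = m_f × 2.9196 = 61,700 × 2.9196 = 180,139 kg.

initial mass ≈ 180000 kg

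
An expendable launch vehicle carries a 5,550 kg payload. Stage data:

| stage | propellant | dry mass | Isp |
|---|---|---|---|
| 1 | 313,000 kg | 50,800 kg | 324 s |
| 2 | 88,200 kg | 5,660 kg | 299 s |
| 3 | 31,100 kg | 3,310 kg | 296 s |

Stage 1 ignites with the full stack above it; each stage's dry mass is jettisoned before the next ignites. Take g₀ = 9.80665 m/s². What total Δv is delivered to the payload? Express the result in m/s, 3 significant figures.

Δv ≈ 10700 m/s

Ignition mass of stage 1 = 313,000+50,800 + 88,200+5,660 + 31,100+3,310 + 5,550 = 497,620 kg.
Stage 1: m₀ = 497,620 kg, m_f = 497,620 − 313,000 = 184,620 kg; Δv = 324×9.80665×ln(2.695) = 3177.4×0.9915 ≈ 3150 m/s.
Stage 2: m₀ = 133,820 kg, m_f = 133,820 − 88,200 = 45,620 kg; Δv = 299×9.80665×ln(2.933) = 2932.2×1.0761 ≈ 3155 m/s.
Stage 3: m₀ = 39,960 kg, m_f = 39,960 − 31,100 = 8,860 kg; Δv = 296×9.80665×ln(4.51) = 2902.8×1.5063 ≈ 4373 m/s.
Total Δv = 3150 + 3155 + 4373 = 10678 m/s.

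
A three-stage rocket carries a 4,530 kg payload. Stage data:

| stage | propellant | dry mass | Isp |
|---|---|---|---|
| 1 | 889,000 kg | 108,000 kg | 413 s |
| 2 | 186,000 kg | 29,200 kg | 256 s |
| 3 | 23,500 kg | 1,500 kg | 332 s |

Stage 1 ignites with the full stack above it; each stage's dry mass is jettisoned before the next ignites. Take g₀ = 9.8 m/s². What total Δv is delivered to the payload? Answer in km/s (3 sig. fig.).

Ignition mass of stage 1 = 889,000+108,000 + 186,000+29,200 + 23,500+1,500 + 4,530 = 1,241,730 kg.
Stage 1: m₀ = 1,241,730 kg, m_f = 1,241,730 − 889,000 = 352,730 kg; Δv = 413×9.8×ln(3.52) = 4047.4×1.2586 ≈ 5094 m/s.
Stage 2: m₀ = 244,730 kg, m_f = 244,730 − 186,000 = 58,730 kg; Δv = 256×9.8×ln(4.167) = 2508.8×1.4272 ≈ 3581 m/s.
Stage 3: m₀ = 29,530 kg, m_f = 29,530 − 23,500 = 6,030 kg; Δv = 332×9.8×ln(4.897) = 3253.6×1.5887 ≈ 5169 m/s.
Total Δv = 5094 + 3581 + 5169 = 13844 m/s.

Δv ≈ 13.8 km/s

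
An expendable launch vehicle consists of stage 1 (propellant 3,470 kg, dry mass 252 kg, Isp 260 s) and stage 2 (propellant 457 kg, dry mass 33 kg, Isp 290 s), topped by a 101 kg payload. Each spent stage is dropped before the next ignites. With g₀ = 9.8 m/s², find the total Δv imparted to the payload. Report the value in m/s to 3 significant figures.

Δv ≈ 8380 m/s

Ignition mass of stage 1 = 3,470+252 + 457+33 + 101 = 4,313 kg.
Stage 1: m₀ = 4,313 kg, m_f = 4,313 − 3,470 = 843 kg; Δv = 260×9.8×ln(5.116) = 2548.0×1.6324 ≈ 4159 m/s.
Stage 2: m₀ = 591 kg, m_f = 591 − 457 = 134 kg; Δv = 290×9.8×ln(4.41) = 2842.0×1.4840 ≈ 4217 m/s.
Total Δv = 4159 + 4217 = 8376 m/s.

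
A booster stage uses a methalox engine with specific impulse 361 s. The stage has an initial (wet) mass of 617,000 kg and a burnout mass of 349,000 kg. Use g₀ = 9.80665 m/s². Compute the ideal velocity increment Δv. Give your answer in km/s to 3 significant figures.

Δv ≈ 2.02 km/s

v_e = Isp · g₀ = 361 × 9.80665 = 3540.2 m/s.
By the Tsiolkovsky rocket equation, Δv = v_e · ln(m₀/m_f) = 3540.2 × ln(1.768) = 3540.2 × 0.5698 ≈ 2017.2 m/s.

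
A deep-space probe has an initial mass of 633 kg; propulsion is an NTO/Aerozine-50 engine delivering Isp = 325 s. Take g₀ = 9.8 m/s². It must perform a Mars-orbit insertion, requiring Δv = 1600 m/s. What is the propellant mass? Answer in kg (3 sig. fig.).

v_e = Isp · g₀ = 325 × 9.8 = 3185.0 m/s.
From the ideal rocket equation, m₀/m_f = exp(Δv / v_e) = exp(1600 / 3185.0) = exp(0.5024) = 1.6526.
m_f = 633 / 1.6526 = 383.033 kg, so propellant = m₀ − m_f = 633 − 383.033 = 249.967 kg.

propellant mass ≈ 250 kg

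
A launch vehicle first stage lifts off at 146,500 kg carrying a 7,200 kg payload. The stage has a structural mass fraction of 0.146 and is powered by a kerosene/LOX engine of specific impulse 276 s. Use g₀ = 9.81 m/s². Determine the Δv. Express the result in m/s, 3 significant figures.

Δv ≈ 4530 m/s

Stage wet mass = m₀ − payload = 146,500 − 7,200 = 139,300 kg.
Stage dry mass = ε × stage wet mass = 0.146 × 139,300 = 20,337.8 kg.
Burnout mass m_f = stage dry + payload = 20,337.8 + 7,200 = 27,537.8 kg.
v_e = Isp · g₀ = 276 × 9.81 = 2707.6 m/s.
Δv = v_e · ln(146,500/27,537.8) = 2707.6 × ln(5.32) = 2707.6 × 1.6715 ≈ 4526 m/s.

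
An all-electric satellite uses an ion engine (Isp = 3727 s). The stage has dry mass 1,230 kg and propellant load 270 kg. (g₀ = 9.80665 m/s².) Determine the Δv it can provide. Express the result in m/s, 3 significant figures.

Δv ≈ 7250 m/s

v_e = Isp · g₀ = 3727 × 9.80665 = 36549.4 m/s.
m₀ = m_dry + m_prop = 1,230 + 270 = 1,500 kg.
Using Δv = v_e ln(m₀/m_f): Δv = v_e · ln(m₀/m_f) = 36549.4 × ln(1.22) = 36549.4 × 0.1985 ≈ 7253.3 m/s.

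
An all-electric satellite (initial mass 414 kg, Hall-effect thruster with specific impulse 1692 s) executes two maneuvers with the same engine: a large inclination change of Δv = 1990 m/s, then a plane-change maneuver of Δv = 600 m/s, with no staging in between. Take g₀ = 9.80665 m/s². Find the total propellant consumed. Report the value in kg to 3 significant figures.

v_e = Isp · g₀ = 1692 × 9.80665 = 16592.9 m/s.
After the first burn: m = 414 × exp(−1990/16592.9) = 414 × 0.88698 = 367.21 kg.
After the second burn: m = 367.21 × exp(−600/16592.9) = 367.21 × 0.96449 = 354.17 kg.
Total propellant = m₀ − m_final = 414 − 354.17 = 59.83 kg.

total propellant consumed ≈ 59.8 kg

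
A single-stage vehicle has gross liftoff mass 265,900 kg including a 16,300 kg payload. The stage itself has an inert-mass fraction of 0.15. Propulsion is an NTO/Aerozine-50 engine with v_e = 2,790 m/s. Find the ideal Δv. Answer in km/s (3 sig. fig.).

Δv ≈ 4.46 km/s

Stage wet mass = m₀ − payload = 265,900 − 16,300 = 249,600 kg.
Stage dry mass = ε × stage wet mass = 0.15 × 249,600 = 37,440 kg.
Burnout mass m_f = stage dry + payload = 37,440 + 16,300 = 53,740 kg.
Δv = v_e · ln(265,900/53,740) = 2790.0 × ln(4.948) = 2790.0 × 1.5990 ≈ 4461 m/s.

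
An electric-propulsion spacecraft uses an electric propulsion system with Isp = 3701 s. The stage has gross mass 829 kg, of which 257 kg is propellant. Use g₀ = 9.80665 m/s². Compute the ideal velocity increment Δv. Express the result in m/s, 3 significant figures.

v_e = Isp · g₀ = 3701 × 9.80665 = 36294.4 m/s.
m_f = m₀ − m_prop = 829 − 257 = 572 kg.
Using Δv = v_e ln(m₀/m_f): Δv = v_e · ln(m₀/m_f) = 36294.4 × ln(1.449) = 36294.4 × 0.3711 ≈ 13468.2 m/s.

Δv ≈ 13500 m/s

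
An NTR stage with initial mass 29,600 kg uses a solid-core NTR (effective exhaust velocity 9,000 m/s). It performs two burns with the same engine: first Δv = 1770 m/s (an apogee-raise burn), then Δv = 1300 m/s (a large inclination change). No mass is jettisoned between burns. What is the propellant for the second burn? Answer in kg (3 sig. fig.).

propellant for the second burn ≈ 3270 kg

After the first burn: m = 29600 × exp(−1770/9000.0) = 29600 × 0.82146 = 24,315.2 kg.
After the second burn: m = 24,315.2 × exp(−1300/9000.0) = 24,315.2 × 0.86550 = 21,044.8 kg.
Second-burn propellant = 24,315.2 − 21,044.8 = 3,270.4 kg.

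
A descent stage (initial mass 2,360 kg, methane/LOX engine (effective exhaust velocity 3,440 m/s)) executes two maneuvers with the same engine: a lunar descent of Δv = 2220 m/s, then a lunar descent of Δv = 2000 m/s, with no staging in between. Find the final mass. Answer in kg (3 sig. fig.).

final mass ≈ 692 kg

After the first burn: m = 2360 × exp(−2220/3440.0) = 2360 × 0.52448 = 1,237.77 kg.
After the second burn: m = 1,237.77 × exp(−2000/3440.0) = 1,237.77 × 0.55912 = 692.062 kg.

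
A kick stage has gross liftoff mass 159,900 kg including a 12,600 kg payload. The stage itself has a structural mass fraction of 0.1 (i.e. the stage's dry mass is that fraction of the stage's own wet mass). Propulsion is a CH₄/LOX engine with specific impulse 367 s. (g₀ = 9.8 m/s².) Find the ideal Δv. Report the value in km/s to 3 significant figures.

Δv ≈ 6.35 km/s

Stage wet mass = m₀ − payload = 159,900 − 12,600 = 147,300 kg.
Stage dry mass = ε × stage wet mass = 0.1 × 147,300 = 14,730 kg.
Burnout mass m_f = stage dry + payload = 14,730 + 12,600 = 27,330 kg.
v_e = Isp · g₀ = 367 × 9.8 = 3596.6 m/s.
Using Δv = v_e ln(m₀/m_f): Δv = v_e · ln(159,900/27,330) = 3596.6 × ln(5.851) = 3596.6 × 1.7666 ≈ 6354 m/s.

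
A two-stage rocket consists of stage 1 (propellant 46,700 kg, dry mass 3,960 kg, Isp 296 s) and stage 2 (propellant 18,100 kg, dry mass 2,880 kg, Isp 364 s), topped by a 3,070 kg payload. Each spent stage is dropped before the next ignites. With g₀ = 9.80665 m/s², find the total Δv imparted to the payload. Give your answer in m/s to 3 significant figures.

Ignition mass of stage 1 = 46,700+3,960 + 18,100+2,880 + 3,070 = 74,710 kg.
Stage 1: m₀ = 74,710 kg, m_f = 74,710 − 46,700 = 28,010 kg; Δv = 296×9.80665×ln(2.667) = 2902.8×0.9811 ≈ 2848 m/s.
Stage 2: m₀ = 24,050 kg, m_f = 24,050 − 18,100 = 5,950 kg; Δv = 364×9.80665×ln(4.042) = 3569.6×1.3967 ≈ 4986 m/s.
Total Δv = 2848 + 4986 = 7834 m/s.

Δv ≈ 7830 m/s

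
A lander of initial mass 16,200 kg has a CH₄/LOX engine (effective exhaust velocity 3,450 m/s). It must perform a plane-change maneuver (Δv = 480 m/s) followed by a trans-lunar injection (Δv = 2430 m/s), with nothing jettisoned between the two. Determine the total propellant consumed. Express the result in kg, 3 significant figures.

After the first burn: m = 16200 × exp(−480/3450.0) = 16200 × 0.87011 = 14,095.8 kg.
After the second burn: m = 14,095.8 × exp(−2430/3450.0) = 14,095.8 × 0.49443 = 6,969.39 kg.
Total propellant = m₀ − m_final = 16200 − 6,969.39 = 9,230.61 kg.

total propellant consumed ≈ 9230 kg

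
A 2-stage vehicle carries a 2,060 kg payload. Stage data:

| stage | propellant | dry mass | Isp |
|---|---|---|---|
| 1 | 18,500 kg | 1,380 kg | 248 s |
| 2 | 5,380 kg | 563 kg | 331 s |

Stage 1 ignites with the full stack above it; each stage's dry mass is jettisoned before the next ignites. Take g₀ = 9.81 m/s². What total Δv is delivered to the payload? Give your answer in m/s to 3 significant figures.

Δv ≈ 6270 m/s

Ignition mass of stage 1 = 18,500+1,380 + 5,380+563 + 2,060 = 27,883 kg.
Stage 1: m₀ = 27,883 kg, m_f = 27,883 − 18,500 = 9,383 kg; Δv = 248×9.81×ln(2.972) = 2432.9×1.0891 ≈ 2650 m/s.
Stage 2: m₀ = 8,003 kg, m_f = 8,003 − 5,380 = 2,623 kg; Δv = 331×9.81×ln(3.051) = 3247.1×1.1155 ≈ 3622 m/s.
Total Δv = 2650 + 3622 = 6272 m/s.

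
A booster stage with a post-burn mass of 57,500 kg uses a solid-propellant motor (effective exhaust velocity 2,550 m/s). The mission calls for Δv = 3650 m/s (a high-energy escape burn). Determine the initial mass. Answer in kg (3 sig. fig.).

Using Δv = v_e ln(m₀/m_f): m₀/m_f = exp(Δv / v_e) = exp(3650 / 2550.0) = exp(1.4314) = 4.1844.
m₀ = m_f × 4.1844 = 57,500 × 4.1844 = 240,603 kg.

initial mass ≈ 241000 kg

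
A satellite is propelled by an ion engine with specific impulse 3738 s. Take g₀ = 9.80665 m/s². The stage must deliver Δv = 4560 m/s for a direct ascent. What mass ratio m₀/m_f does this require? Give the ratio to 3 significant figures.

v_e = Isp · g₀ = 3738 × 9.80665 = 36657.3 m/s.
m₀/m_f = exp(Δv / v_e) = exp(4560 / 36657.3) = exp(0.1244) = 1.1325.

mass ratio ≈ 1.13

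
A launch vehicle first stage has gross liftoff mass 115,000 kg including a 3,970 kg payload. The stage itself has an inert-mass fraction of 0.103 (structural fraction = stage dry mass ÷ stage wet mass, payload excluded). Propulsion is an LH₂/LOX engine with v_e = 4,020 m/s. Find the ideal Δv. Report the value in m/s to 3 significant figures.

Stage wet mass = m₀ − payload = 115,000 − 3,970 = 111,030 kg.
Stage dry mass = ε × stage wet mass = 0.103 × 111,030 = 11,436.1 kg.
Burnout mass m_f = stage dry + payload = 11,436.1 + 3,970 = 15,406.1 kg.
Δv = v_e · ln(115,000/15,406.1) = 4020.0 × ln(7.465) = 4020.0 × 2.0102 ≈ 8081 m/s.

Δv ≈ 8080 m/s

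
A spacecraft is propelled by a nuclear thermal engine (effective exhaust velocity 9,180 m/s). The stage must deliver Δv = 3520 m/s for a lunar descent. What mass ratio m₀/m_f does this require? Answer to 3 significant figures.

mass ratio ≈ 1.47

Rocket equation: m₀/m_f = exp(Δv / v_e) = exp(3520 / 9180.0) = exp(0.3834) = 1.4673.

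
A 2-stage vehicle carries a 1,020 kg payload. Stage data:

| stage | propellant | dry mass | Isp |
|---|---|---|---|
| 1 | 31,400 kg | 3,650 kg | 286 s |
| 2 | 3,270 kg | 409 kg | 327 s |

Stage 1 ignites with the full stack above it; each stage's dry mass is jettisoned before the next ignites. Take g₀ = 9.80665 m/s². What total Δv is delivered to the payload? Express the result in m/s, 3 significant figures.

Ignition mass of stage 1 = 31,400+3,650 + 3,270+409 + 1,020 = 39,749 kg.
Stage 1: m₀ = 39,749 kg, m_f = 39,749 − 31,400 = 8,349 kg; Δv = 286×9.80665×ln(4.761) = 2804.7×1.5604 ≈ 4377 m/s.
Stage 2: m₀ = 4,699 kg, m_f = 4,699 − 3,270 = 1,429 kg; Δv = 327×9.80665×ln(3.288) = 3206.8×1.1904 ≈ 3817 m/s.
Total Δv = 4377 + 3817 = 8194 m/s.

Δv ≈ 8190 m/s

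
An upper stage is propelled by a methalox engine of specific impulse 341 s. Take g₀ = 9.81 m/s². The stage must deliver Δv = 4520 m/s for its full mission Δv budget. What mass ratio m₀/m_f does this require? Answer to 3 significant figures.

mass ratio ≈ 3.86

v_e = Isp · g₀ = 341 × 9.81 = 3345.2 m/s.
m₀/m_f = exp(Δv / v_e) = exp(4520 / 3345.2) = exp(1.3512) = 3.8620.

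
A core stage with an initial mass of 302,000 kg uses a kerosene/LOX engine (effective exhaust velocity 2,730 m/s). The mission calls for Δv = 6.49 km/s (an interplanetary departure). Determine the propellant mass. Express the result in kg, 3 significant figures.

propellant mass ≈ 274000 kg

Rocket equation: m₀/m_f = exp(Δv / v_e) = exp(6490 / 2730.0) = exp(2.3773) = 10.7757.
m_f = 302,000 / 10.7757 = 28,026 kg, so propellant = m₀ − m_f = 302,000 − 28,026 = 273,974 kg.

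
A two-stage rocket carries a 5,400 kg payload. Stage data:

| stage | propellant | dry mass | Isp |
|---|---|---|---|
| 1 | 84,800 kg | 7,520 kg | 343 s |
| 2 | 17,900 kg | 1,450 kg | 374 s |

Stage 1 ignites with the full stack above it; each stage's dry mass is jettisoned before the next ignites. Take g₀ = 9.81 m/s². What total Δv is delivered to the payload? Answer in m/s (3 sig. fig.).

Δv ≈ 9050 m/s

Ignition mass of stage 1 = 84,800+7,520 + 17,900+1,450 + 5,400 = 117,070 kg.
Stage 1: m₀ = 117,070 kg, m_f = 117,070 − 84,800 = 32,270 kg; Δv = 343×9.81×ln(3.628) = 3364.8×1.2886 ≈ 4336 m/s.
Stage 2: m₀ = 24,750 kg, m_f = 24,750 − 17,900 = 6,850 kg; Δv = 374×9.81×ln(3.613) = 3668.9×1.2846 ≈ 4713 m/s.
Total Δv = 4336 + 4713 = 9049 m/s.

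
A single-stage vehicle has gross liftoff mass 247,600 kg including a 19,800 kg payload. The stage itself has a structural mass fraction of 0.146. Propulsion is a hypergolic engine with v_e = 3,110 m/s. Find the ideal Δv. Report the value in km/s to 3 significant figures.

Stage wet mass = m₀ − payload = 247,600 − 19,800 = 227,800 kg.
Stage dry mass = ε × stage wet mass = 0.146 × 227,800 = 33,258.8 kg.
Burnout mass m_f = stage dry + payload = 33,258.8 + 19,800 = 53,058.8 kg.
By the Tsiolkovsky rocket equation, Δv = v_e · ln(247,600/53,058.8) = 3110.0 × ln(4.667) = 3110.0 × 1.5404 ≈ 4791 m/s.

Δv ≈ 4.79 km/s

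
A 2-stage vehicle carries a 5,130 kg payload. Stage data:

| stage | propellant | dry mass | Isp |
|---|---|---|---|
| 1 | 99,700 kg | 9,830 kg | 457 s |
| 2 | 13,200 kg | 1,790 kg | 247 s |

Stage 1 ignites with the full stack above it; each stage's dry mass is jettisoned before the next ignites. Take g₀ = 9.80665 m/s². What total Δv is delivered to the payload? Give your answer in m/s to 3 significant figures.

Ignition mass of stage 1 = 99,700+9,830 + 13,200+1,790 + 5,130 = 129,650 kg.
Stage 1: m₀ = 129,650 kg, m_f = 129,650 − 99,700 = 29,950 kg; Δv = 457×9.80665×ln(4.329) = 4481.6×1.4653 ≈ 6567 m/s.
Stage 2: m₀ = 20,120 kg, m_f = 20,120 − 13,200 = 6,920 kg; Δv = 247×9.80665×ln(2.908) = 2422.2×1.0673 ≈ 2585 m/s.
Total Δv = 6567 + 2585 = 9152 m/s.

Δv ≈ 9150 m/s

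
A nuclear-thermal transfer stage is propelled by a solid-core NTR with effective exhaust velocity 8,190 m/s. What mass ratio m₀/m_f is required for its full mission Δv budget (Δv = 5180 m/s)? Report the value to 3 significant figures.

Rocket equation: m₀/m_f = exp(Δv / v_e) = exp(5180 / 8190.0) = exp(0.6325) = 1.8823.

mass ratio ≈ 1.88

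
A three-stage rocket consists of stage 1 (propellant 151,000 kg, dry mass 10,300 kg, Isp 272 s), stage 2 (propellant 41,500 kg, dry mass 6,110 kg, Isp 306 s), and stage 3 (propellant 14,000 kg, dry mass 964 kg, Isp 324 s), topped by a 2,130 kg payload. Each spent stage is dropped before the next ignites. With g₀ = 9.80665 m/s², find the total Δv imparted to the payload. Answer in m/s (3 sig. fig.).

Δv ≈ 11500 m/s

Ignition mass of stage 1 = 151,000+10,300 + 41,500+6,110 + 14,000+964 + 2,130 = 226,004 kg.
Stage 1: m₀ = 226,004 kg, m_f = 226,004 − 151,000 = 75,004 kg; Δv = 272×9.80665×ln(3.013) = 2667.4×1.1030 ≈ 2942 m/s.
Stage 2: m₀ = 64,704 kg, m_f = 64,704 − 41,500 = 23,204 kg; Δv = 306×9.80665×ln(2.788) = 3000.8×1.0255 ≈ 3077 m/s.
Stage 3: m₀ = 17,094 kg, m_f = 17,094 − 14,000 = 3,094 kg; Δv = 324×9.80665×ln(5.525) = 3177.4×1.7093 ≈ 5431 m/s.
Total Δv = 2942 + 3077 + 5431 = 11450 m/s.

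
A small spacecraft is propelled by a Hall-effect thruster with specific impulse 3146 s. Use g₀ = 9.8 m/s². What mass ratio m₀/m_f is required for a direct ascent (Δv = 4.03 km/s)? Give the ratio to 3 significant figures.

mass ratio ≈ 1.14

v_e = Isp · g₀ = 3146 × 9.8 = 30830.8 m/s.
By the Tsiolkovsky rocket equation, m₀/m_f = exp(Δv / v_e) = exp(4030 / 30830.8) = exp(0.1307) = 1.1396.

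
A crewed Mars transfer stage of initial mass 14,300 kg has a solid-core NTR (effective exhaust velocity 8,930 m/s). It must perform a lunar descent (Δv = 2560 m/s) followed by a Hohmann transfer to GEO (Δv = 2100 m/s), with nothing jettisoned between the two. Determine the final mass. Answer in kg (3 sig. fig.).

After the first burn: m = 14300 × exp(−2560/8930.0) = 14300 × 0.75076 = 10,735.9 kg.
After the second burn: m = 10,735.9 × exp(−2100/8930.0) = 10,735.9 × 0.79044 = 8,486.08 kg.

final mass ≈ 8490 kg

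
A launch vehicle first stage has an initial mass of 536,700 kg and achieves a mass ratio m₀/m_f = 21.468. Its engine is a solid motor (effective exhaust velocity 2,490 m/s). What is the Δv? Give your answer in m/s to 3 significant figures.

Δv = v_e · ln(21.468) = 2490.0 × 3.0666 ≈ 7635.7 m/s.

Δv ≈ 7640 m/s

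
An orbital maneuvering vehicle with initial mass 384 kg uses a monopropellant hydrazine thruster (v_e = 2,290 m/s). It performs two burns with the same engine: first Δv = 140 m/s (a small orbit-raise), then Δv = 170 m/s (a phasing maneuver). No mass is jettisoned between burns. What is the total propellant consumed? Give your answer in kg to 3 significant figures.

total propellant consumed ≈ 48.6 kg

After the first burn: m = 384 × exp(−140/2290.0) = 384 × 0.94070 = 361.229 kg.
After the second burn: m = 361.229 × exp(−170/2290.0) = 361.229 × 0.92845 = 335.383 kg.
Total propellant = m₀ − m_final = 384 − 335.383 = 48.617 kg.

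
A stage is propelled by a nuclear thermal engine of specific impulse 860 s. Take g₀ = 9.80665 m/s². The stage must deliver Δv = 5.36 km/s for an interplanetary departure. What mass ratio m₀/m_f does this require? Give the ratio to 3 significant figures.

mass ratio ≈ 1.89

v_e = Isp · g₀ = 860 × 9.80665 = 8433.7 m/s.
Using Δv = v_e ln(m₀/m_f): m₀/m_f = exp(Δv / v_e) = exp(5360 / 8433.7) = exp(0.6355) = 1.8880.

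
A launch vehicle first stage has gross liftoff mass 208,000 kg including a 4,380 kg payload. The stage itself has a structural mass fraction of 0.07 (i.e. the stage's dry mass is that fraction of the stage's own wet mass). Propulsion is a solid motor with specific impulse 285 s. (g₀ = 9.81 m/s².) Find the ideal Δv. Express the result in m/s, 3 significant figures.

Stage wet mass = m₀ − payload = 208,000 − 4,380 = 203,620 kg.
Stage dry mass = ε × stage wet mass = 0.07 × 203,620 = 14,253.4 kg.
Burnout mass m_f = stage dry + payload = 14,253.4 + 4,380 = 18,633.4 kg.
v_e = Isp · g₀ = 285 × 9.81 = 2795.9 m/s.
Rocket equation: Δv = v_e · ln(208,000/18,633.4) = 2795.9 × ln(11.16) = 2795.9 × 2.4126 ≈ 6745 m/s.

Δv ≈ 6750 m/s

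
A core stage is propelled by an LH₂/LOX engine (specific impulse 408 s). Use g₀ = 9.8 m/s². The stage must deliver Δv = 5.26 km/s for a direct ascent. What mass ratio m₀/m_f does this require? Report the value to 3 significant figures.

v_e = Isp · g₀ = 408 × 9.8 = 3998.4 m/s.
From the ideal rocket equation, m₀/m_f = exp(Δv / v_e) = exp(5260 / 3998.4) = exp(1.3155) = 3.7267.

mass ratio ≈ 3.73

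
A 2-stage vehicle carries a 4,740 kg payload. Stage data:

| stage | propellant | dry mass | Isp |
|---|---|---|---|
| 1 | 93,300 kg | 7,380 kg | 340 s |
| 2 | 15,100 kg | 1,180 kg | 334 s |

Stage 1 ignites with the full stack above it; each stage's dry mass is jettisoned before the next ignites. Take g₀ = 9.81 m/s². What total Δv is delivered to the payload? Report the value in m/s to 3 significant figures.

Ignition mass of stage 1 = 93,300+7,380 + 15,100+1,180 + 4,740 = 121,700 kg.
Stage 1: m₀ = 121,700 kg, m_f = 121,700 − 93,300 = 28,400 kg; Δv = 340×9.81×ln(4.285) = 3335.4×1.4552 ≈ 4854 m/s.
Stage 2: m₀ = 21,020 kg, m_f = 21,020 − 15,100 = 5,920 kg; Δv = 334×9.81×ln(3.551) = 3276.5×1.2671 ≈ 4152 m/s.
Total Δv = 4854 + 4152 = 9006 m/s.

Δv ≈ 9010 m/s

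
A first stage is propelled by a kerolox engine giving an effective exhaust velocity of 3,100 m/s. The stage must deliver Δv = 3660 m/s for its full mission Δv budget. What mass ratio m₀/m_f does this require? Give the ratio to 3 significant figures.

mass ratio ≈ 3.26

By the Tsiolkovsky rocket equation, m₀/m_f = exp(Δv / v_e) = exp(3660 / 3100.0) = exp(1.1806) = 3.2565.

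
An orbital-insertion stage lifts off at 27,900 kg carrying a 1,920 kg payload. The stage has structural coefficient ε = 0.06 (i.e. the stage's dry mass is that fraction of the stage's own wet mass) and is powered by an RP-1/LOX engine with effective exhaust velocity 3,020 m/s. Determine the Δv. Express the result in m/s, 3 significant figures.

Δv ≈ 6290 m/s

Stage wet mass = m₀ − payload = 27,900 − 1,920 = 25,980 kg.
Stage dry mass = ε × stage wet mass = 0.06 × 25,980 = 1,558.8 kg.
Burnout mass m_f = stage dry + payload = 1,558.8 + 1,920 = 3,478.8 kg.
Δv = v_e · ln(27,900/3,478.8) = 3020.0 × ln(8.02) = 3020.0 × 2.0819 ≈ 6287 m/s.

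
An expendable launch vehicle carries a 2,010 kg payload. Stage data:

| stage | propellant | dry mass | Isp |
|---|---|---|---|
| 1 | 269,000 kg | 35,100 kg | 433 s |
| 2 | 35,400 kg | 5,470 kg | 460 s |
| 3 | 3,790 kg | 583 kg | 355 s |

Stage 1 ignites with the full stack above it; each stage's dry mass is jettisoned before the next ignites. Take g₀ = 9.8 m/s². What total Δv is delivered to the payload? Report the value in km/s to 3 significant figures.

Ignition mass of stage 1 = 269,000+35,100 + 35,400+5,470 + 3,790+583 + 2,010 = 351,353 kg.
Stage 1: m₀ = 351,353 kg, m_f = 351,353 − 269,000 = 82,353 kg; Δv = 433×9.8×ln(4.266) = 4243.4×1.4508 ≈ 6156 m/s.
Stage 2: m₀ = 47,253 kg, m_f = 47,253 − 35,400 = 11,853 kg; Δv = 460×9.8×ln(3.987) = 4508.0×1.3829 ≈ 6234 m/s.
Stage 3: m₀ = 6,383 kg, m_f = 6,383 − 3,790 = 2,593 kg; Δv = 355×9.8×ln(2.462) = 3479.0×0.9008 ≈ 3134 m/s.
Total Δv = 6156 + 6234 + 3134 = 15524 m/s.

Δv ≈ 15.5 km/s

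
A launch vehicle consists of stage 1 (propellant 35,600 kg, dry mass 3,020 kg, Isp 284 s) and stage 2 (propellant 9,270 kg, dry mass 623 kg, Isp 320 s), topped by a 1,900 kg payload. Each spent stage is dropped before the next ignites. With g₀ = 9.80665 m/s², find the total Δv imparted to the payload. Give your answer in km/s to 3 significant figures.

Ignition mass of stage 1 = 35,600+3,020 + 9,270+623 + 1,900 = 50,413 kg.
Stage 1: m₀ = 50,413 kg, m_f = 50,413 − 35,600 = 14,813 kg; Δv = 284×9.80665×ln(3.403) = 2785.1×1.2247 ≈ 3411 m/s.
Stage 2: m₀ = 11,793 kg, m_f = 11,793 − 9,270 = 2,523 kg; Δv = 320×9.80665×ln(4.674) = 3138.1×1.5421 ≈ 4839 m/s.
Total Δv = 3411 + 4839 = 8250 m/s.

Δv ≈ 8.25 km/s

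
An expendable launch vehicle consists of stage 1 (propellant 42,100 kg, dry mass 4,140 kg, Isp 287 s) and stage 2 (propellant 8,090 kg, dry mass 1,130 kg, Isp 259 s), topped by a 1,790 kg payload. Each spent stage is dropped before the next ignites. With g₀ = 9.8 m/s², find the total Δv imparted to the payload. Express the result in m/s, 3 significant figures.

Δv ≈ 7110 m/s

Ignition mass of stage 1 = 42,100+4,140 + 8,090+1,130 + 1,790 = 57,250 kg.
Stage 1: m₀ = 57,250 kg, m_f = 57,250 − 42,100 = 15,150 kg; Δv = 287×9.8×ln(3.779) = 2812.6×1.3294 ≈ 3739 m/s.
Stage 2: m₀ = 11,010 kg, m_f = 11,010 − 8,090 = 2,920 kg; Δv = 259×9.8×ln(3.771) = 2538.2×1.3272 ≈ 3369 m/s.
Total Δv = 3739 + 3369 = 7108 m/s.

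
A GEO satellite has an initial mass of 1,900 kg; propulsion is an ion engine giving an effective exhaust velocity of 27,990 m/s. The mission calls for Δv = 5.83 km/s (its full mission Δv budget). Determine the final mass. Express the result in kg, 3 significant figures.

final mass ≈ 1540 kg

m₀/m_f = exp(Δv / v_e) = exp(5830 / 27990.0) = exp(0.2083) = 1.2316.
m_f = m₀ / 1.2316 = 1,900 / 1.2316 = 1,542.71 kg.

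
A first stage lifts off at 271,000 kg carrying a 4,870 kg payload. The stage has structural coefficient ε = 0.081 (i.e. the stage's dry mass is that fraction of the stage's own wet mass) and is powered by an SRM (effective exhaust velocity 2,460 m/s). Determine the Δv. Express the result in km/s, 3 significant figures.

Stage wet mass = m₀ − payload = 271,000 − 4,870 = 266,130 kg.
Stage dry mass = ε × stage wet mass = 0.081 × 266,130 = 21,556.5 kg.
Burnout mass m_f = stage dry + payload = 21,556.5 + 4,870 = 26,426.5 kg.
Using Δv = v_e ln(m₀/m_f): Δv = v_e · ln(271,000/26,426.5) = 2460.0 × ln(10.25) = 2460.0 × 2.3278 ≈ 5726 m/s.

Δv ≈ 5.73 km/s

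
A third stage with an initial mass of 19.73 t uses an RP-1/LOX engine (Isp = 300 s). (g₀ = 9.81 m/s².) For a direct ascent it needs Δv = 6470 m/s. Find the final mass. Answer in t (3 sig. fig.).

final mass ≈ 2.19 t

v_e = Isp · g₀ = 300 × 9.81 = 2943.0 m/s.
m₀/m_f = exp(Δv / v_e) = exp(6470 / 2943.0) = exp(2.1984) = 9.0109.
m_f = m₀ / 9.0109 = 19.73 / 9.0109 = 2.18957 t.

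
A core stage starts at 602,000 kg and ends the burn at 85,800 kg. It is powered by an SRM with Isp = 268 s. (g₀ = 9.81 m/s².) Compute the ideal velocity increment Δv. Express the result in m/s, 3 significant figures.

Δv ≈ 5120 m/s

v_e = Isp · g₀ = 268 × 9.81 = 2629.1 m/s.
Δv = v_e · ln(m₀/m_f) = 2629.1 × ln(7.016) = 2629.1 × 1.9482 ≈ 5122.1 m/s.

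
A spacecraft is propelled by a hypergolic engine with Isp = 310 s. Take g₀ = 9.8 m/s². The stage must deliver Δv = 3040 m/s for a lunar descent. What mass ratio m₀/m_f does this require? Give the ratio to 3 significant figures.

mass ratio ≈ 2.72

v_e = Isp · g₀ = 310 × 9.8 = 3038.0 m/s.
Using Δv = v_e ln(m₀/m_f): m₀/m_f = exp(Δv / v_e) = exp(3040 / 3038.0) = exp(1.0007) = 2.7201.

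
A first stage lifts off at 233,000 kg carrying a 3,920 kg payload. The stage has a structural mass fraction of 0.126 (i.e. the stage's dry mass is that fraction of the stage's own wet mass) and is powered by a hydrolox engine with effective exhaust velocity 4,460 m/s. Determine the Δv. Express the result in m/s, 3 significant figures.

Δv ≈ 8750 m/s

Stage wet mass = m₀ − payload = 233,000 − 3,920 = 229,080 kg.
Stage dry mass = ε × stage wet mass = 0.126 × 229,080 = 28,864.1 kg.
Burnout mass m_f = stage dry + payload = 28,864.1 + 3,920 = 32,784.1 kg.
Rocket equation: Δv = v_e · ln(233,000/32,784.1) = 4460.0 × ln(7.107) = 4460.0 × 1.9611 ≈ 8746 m/s.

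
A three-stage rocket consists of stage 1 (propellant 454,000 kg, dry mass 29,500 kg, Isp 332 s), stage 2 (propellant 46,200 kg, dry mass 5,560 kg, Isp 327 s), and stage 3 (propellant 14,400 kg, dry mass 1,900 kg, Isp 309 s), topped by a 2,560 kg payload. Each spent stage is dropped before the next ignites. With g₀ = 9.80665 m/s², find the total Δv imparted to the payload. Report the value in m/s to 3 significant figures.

Δv ≈ 13300 m/s

Ignition mass of stage 1 = 454,000+29,500 + 46,200+5,560 + 14,400+1,900 + 2,560 = 554,120 kg.
Stage 1: m₀ = 554,120 kg, m_f = 554,120 − 454,000 = 100,120 kg; Δv = 332×9.80665×ln(5.535) = 3255.8×1.7110 ≈ 5571 m/s.
Stage 2: m₀ = 70,620 kg, m_f = 70,620 − 46,200 = 24,420 kg; Δv = 327×9.80665×ln(2.892) = 3206.8×1.0619 ≈ 3405 m/s.
Stage 3: m₀ = 18,860 kg, m_f = 18,860 − 14,400 = 4,460 kg; Δv = 309×9.80665×ln(4.229) = 3030.3×1.4419 ≈ 4369 m/s.
Total Δv = 5571 + 3405 + 4369 = 13345 m/s.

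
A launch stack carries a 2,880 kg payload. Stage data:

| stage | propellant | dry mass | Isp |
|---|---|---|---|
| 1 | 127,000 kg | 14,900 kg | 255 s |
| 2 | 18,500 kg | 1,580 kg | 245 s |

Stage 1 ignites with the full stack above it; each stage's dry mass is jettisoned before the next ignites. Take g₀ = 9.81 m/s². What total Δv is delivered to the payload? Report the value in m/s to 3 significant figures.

Ignition mass of stage 1 = 127,000+14,900 + 18,500+1,580 + 2,880 = 164,860 kg.
Stage 1: m₀ = 164,860 kg, m_f = 164,860 − 127,000 = 37,860 kg; Δv = 255×9.81×ln(4.354) = 2501.6×1.4712 ≈ 3680 m/s.
Stage 2: m₀ = 22,960 kg, m_f = 22,960 − 18,500 = 4,460 kg; Δv = 245×9.81×ln(5.148) = 2403.5×1.6386 ≈ 3938 m/s.
Total Δv = 3680 + 3938 = 7618 m/s.

Δv ≈ 7620 m/s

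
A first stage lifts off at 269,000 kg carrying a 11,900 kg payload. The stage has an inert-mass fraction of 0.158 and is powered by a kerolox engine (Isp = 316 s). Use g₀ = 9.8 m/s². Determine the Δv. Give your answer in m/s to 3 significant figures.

Stage wet mass = m₀ − payload = 269,000 − 11,900 = 257,100 kg.
Stage dry mass = ε × stage wet mass = 0.158 × 257,100 = 40,621.8 kg.
Burnout mass m_f = stage dry + payload = 40,621.8 + 11,900 = 52,521.8 kg.
v_e = Isp · g₀ = 316 × 9.8 = 3096.8 m/s.
By the Tsiolkovsky rocket equation, Δv = v_e · ln(269,000/52,521.8) = 3096.8 × ln(5.122) = 3096.8 × 1.6335 ≈ 5059 m/s.

Δv ≈ 5060 m/s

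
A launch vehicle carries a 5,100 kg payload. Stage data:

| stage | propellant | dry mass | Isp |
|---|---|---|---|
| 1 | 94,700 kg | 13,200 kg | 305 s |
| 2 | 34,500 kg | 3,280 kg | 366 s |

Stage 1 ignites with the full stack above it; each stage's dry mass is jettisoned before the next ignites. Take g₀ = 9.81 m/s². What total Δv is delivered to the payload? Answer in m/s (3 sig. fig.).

Ignition mass of stage 1 = 94,700+13,200 + 34,500+3,280 + 5,100 = 150,780 kg.
Stage 1: m₀ = 150,780 kg, m_f = 150,780 − 94,700 = 56,080 kg; Δv = 305×9.81×ln(2.689) = 2992.1×0.9890 ≈ 2959 m/s.
Stage 2: m₀ = 42,880 kg, m_f = 42,880 − 34,500 = 8,380 kg; Δv = 366×9.81×ln(5.117) = 3590.5×1.6326 ≈ 5862 m/s.
Total Δv = 2959 + 5862 = 8821 m/s.

Δv ≈ 8820 m/s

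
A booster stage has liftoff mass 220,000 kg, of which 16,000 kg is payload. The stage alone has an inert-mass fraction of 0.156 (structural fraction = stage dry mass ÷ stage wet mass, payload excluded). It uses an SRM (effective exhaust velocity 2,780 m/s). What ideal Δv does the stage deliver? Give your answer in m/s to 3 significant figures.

Δv ≈ 4240 m/s

Stage wet mass = m₀ − payload = 220,000 − 16,000 = 204,000 kg.
Stage dry mass = ε × stage wet mass = 0.156 × 204,000 = 31,824 kg.
Burnout mass m_f = stage dry + payload = 31,824 + 16,000 = 47,824 kg.
Using Δv = v_e ln(m₀/m_f): Δv = v_e · ln(220,000/47,824) = 2780.0 × ln(4.6) = 2780.0 × 1.5261 ≈ 4243 m/s.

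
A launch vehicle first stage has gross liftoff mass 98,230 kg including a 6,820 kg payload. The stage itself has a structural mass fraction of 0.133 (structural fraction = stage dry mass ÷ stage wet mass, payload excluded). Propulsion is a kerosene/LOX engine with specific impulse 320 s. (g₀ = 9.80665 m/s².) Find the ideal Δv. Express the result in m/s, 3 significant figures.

Stage wet mass = m₀ − payload = 98,230 − 6,820 = 91,410 kg.
Stage dry mass = ε × stage wet mass = 0.133 × 91,410 = 12,157.5 kg.
Burnout mass m_f = stage dry + payload = 12,157.5 + 6,820 = 18,977.5 kg.
v_e = Isp · g₀ = 320 × 9.80665 = 3138.1 m/s.
Using Δv = v_e ln(m₀/m_f): Δv = v_e · ln(98,230/18,977.5) = 3138.1 × ln(5.176) = 3138.1 × 1.6441 ≈ 5159 m/s.

Δv ≈ 5160 m/s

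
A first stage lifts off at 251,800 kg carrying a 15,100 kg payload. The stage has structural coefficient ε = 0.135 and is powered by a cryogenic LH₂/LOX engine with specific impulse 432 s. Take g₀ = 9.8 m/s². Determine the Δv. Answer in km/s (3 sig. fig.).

Stage wet mass = m₀ − payload = 251,800 − 15,100 = 236,700 kg.
Stage dry mass = ε × stage wet mass = 0.135 × 236,700 = 31,954.5 kg.
Burnout mass m_f = stage dry + payload = 31,954.5 + 15,100 = 47,054.5 kg.
v_e = Isp · g₀ = 432 × 9.8 = 4233.6 m/s.
By the Tsiolkovsky rocket equation, Δv = v_e · ln(251,800/47,054.5) = 4233.6 × ln(5.351) = 4233.6 × 1.6773 ≈ 7101 m/s.

Δv ≈ 7.10 km/s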